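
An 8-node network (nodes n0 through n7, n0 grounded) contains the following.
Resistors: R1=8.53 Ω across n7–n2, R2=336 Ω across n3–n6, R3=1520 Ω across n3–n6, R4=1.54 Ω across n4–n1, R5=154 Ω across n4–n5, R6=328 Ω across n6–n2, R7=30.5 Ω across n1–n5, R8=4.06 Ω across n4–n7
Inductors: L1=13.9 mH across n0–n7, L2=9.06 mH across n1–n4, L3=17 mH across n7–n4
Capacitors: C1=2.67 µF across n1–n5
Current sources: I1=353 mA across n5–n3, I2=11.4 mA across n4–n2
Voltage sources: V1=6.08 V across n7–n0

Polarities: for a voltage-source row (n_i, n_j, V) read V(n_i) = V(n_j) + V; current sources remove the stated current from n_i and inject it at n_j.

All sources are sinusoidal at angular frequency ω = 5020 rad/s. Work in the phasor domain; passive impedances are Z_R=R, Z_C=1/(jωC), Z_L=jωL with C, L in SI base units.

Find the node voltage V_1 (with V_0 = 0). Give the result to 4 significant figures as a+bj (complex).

MNA unknowns: 7 node voltages V₁..V_7 plus 1 source current (V1)
R1: Y=0.1172+0.000j on G[7,2]
L1: Y=0.000-0.01433j on G[0,7]
L2: Y=0.000-0.02199j on G[1,4]
L3: Y=0.000-0.01172j on G[7,4]
C1: Y=0.000+0.01340j on G[1,5]
R2: Y=0.002976+0.000j on G[3,6]
I1: z[5]−=0.353, z[3]+=0.353
R3: Y=0.0006579+0.000j on G[3,6]
R4: Y=0.6494+0.000j on G[4,1]
R5: Y=0.006494+0.000j on G[4,5]
R6: Y=0.003049+0.000j on G[6,2]
R7: Y=0.03279+0.000j on G[1,5]
R8: Y=0.2463+0.000j on G[4,7]
I2: z[4]−=0.0114, z[2]+=0.0114
V1: row V7−V0=6.08, i_V1 at 7,0
solve → V1=4.146-0.1126j, V2=9.188+0.000j, V3=222.1+0.000j, V4=4.604-0.07023j, V5=-3.833+2.617j, V6=125.0+0.000j, V7=6.080+0.000j
aux → i_V1=0.000+0.08713j

4.146-0.1126j V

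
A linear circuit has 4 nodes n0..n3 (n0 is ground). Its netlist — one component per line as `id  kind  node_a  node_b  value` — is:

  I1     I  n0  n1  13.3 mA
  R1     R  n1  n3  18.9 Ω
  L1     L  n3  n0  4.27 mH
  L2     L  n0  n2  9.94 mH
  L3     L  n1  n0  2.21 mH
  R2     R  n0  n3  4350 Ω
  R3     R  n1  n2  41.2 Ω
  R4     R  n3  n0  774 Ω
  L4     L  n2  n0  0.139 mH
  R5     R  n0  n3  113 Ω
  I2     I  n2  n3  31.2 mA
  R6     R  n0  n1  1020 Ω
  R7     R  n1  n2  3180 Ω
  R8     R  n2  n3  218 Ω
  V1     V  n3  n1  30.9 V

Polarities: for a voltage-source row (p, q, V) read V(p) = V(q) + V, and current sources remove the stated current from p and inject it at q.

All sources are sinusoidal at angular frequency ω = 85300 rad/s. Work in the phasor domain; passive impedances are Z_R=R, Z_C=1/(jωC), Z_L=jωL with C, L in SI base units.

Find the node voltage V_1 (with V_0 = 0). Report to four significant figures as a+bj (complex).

-10.18-1.444j V

Element admittances at ω=85300 rad/s:
  I1: injects 0.0133 A into n1 (from n0)
  Y(R1) = 0.05291+0.000j S between n1,n3
  Y(L1) = 0.000-0.002746j S between n3,n0
  Y(L2) = 0.000-0.001179j S between n0,n2
  Y(L3) = 0.000-0.005305j S between n1,n0
  Y(R2) = 0.0002299+0.000j S between n0,n3
  Y(R3) = 0.02427+0.000j S between n1,n2
  Y(R4) = 0.001292+0.000j S between n3,n0
  Y(L4) = 0.000-0.08434j S between n2,n0
  Y(R5) = 0.008850+0.000j S between n0,n3
  I2: injects 0.0312 A into n3 (from n2)
  Y(R6) = 0.0009804+0.000j S between n0,n1
  Y(R7) = 0.0003145+0.000j S between n1,n2
  Y(R8) = 0.004587+0.000j S between n2,n3
  V1: constraint V(n3)−V(n1) = 30.9
Assemble and solve the 4×4 MNA system:
  V(n1)=-10.18-1.444j  V(n2)=-0.2252-2.104j  V(n3)=20.72-1.444j
  i(V1)=-1.911+0.06883j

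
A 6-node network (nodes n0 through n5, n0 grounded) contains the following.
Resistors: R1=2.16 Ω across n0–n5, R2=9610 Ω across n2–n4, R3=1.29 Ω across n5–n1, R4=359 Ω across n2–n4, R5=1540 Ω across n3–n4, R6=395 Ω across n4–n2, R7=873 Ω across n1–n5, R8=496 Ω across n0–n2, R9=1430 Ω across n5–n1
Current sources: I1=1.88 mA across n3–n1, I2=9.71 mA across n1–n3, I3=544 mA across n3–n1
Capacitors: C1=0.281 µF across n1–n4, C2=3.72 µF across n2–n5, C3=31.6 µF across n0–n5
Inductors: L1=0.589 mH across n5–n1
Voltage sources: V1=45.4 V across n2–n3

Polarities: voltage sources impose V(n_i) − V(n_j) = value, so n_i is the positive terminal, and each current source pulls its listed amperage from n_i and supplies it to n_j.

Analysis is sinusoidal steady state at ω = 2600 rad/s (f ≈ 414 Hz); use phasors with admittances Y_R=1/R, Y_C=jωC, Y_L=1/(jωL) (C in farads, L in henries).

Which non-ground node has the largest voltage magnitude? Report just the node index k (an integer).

Apply KCL at each of the 5 non-ground nodes and solve the resulting linear system.
Node n1: branches {I1, C1, I2, R3, L1, I3, R7, R9} → V_1 = 0.3844+0.09587j
Node n2: branches {R2, R4, C2, R6, R8, V1} → V_2 = -9.630+49.41j
Node n3: branches {I1, I2, R5, I3, V1} → V_3 = -55.03+49.41j
Node n4: branches {R2, C1, R4, R5, R6} → V_4 = -8.424+50.47j
Node n5: branches {R1, R3, L1, C2, R7, R9, C3} → V_5 = 0.003639-0.2158j
Source currents: i(V1)=0.5059-0.0006884j

3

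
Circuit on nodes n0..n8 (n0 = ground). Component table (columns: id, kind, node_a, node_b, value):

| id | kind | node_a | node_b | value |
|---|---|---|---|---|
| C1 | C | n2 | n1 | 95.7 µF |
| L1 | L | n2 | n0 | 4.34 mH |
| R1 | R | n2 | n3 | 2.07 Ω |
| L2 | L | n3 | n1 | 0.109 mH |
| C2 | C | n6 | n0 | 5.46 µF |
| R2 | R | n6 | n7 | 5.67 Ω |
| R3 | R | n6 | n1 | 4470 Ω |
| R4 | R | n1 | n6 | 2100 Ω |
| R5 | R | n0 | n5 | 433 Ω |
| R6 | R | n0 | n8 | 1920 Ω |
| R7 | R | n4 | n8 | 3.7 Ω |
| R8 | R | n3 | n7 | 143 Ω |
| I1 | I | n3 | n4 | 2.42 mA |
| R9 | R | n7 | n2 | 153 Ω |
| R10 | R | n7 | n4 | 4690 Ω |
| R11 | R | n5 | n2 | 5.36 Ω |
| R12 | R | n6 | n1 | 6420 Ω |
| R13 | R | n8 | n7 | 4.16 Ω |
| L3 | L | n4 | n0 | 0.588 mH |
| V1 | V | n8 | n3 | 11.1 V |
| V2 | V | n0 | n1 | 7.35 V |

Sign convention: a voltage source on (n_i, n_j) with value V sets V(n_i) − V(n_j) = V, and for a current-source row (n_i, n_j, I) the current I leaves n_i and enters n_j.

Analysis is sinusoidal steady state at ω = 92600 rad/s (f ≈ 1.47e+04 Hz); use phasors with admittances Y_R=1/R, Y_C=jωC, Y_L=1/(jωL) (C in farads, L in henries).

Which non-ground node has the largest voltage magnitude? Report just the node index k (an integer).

Apply KCL at each of the 8 non-ground nodes and solve the resulting linear system.
Node n1: branches {C1, L2, R3, R4, R12, V2} → V_1 = -7.350+0.000j
Node n2: branches {C1, L1, R1, R9, R11} → V_2 = -7.358+0.02642j
Node n3: branches {R1, L2, R8, I1, V1} → V_3 = -7.997-0.07480j
Node n4: branches {R7, I1, R10, L3} → V_4 = 3.101+0.1356j
Node n5: branches {R5, R11} → V_5 = -7.268+0.02610j
Node n6: branches {C2, R2, R3, R4, R12} → V_6 = 0.08692-0.4901j
Node n7: branches {R2, R8, R9, R10, R13} → V_7 = 1.528-0.2433j
Node n8: branches {R6, R7, R13, V1} → V_8 = 3.103-0.07480j
Source currents: i(V1)=-0.3805+0.01641j, i(V2)=0.2352+0.005322j

3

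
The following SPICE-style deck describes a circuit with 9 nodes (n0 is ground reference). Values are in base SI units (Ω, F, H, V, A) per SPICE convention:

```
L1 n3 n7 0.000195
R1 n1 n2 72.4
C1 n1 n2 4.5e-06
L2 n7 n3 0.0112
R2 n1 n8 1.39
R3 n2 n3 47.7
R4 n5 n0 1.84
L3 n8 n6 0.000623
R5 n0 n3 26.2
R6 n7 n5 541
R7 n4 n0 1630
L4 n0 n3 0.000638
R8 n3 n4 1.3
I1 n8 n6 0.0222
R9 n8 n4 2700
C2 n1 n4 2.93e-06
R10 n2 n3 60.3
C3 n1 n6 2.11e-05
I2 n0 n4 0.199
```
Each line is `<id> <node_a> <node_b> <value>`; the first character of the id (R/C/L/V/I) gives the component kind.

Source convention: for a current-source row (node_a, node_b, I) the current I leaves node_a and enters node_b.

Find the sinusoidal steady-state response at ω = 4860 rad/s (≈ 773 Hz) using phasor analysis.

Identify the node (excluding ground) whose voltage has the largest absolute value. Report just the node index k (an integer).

6

Element admittances at ω=4860 rad/s:
  Y(L1) = 0.000-1.055j S between n3,n7
  Y(R1) = 0.01381+0.000j S between n1,n2
  Y(C1) = 0.000+0.02187j S between n1,n2
  Y(L2) = 0.000-0.01837j S between n7,n3
  Y(R2) = 0.7194+0.000j S between n1,n8
  Y(R3) = 0.02096+0.000j S between n2,n3
  Y(R4) = 0.5435+0.000j S between n5,n0
  Y(L3) = 0.000-0.3303j S between n8,n6
  Y(R5) = 0.03817+0.000j S between n0,n3
  Y(R6) = 0.001848+0.000j S between n7,n5
  Y(R7) = 0.0006135+0.000j S between n4,n0
  Y(L4) = 0.000-0.3225j S between n0,n3
  Y(R8) = 0.7692+0.000j S between n3,n4
  I1: injects 0.0222 A into n6 (from n8)
  Y(R9) = 0.0003704+0.000j S between n8,n4
  Y(C2) = 0.000+0.01424j S between n1,n4
  Y(R10) = 0.01658+0.000j S between n2,n3
  Y(C3) = 0.000+0.1025j S between n1,n6
  I2: injects 0.199 A into n4 (from n0)
Assemble and solve the 8×8 MNA system:
  V(n1)=0.1897+0.6702j  V(n2)=0.1029+0.6609j  V(n3)=0.07644+0.6069j  V(n4)=0.3336+0.6038j  V(n5)=0.0002626+0.002057j  V(n6)=0.2091+0.7636j  V(n7)=0.07748+0.6068j  V(n8)=0.2030+0.6674j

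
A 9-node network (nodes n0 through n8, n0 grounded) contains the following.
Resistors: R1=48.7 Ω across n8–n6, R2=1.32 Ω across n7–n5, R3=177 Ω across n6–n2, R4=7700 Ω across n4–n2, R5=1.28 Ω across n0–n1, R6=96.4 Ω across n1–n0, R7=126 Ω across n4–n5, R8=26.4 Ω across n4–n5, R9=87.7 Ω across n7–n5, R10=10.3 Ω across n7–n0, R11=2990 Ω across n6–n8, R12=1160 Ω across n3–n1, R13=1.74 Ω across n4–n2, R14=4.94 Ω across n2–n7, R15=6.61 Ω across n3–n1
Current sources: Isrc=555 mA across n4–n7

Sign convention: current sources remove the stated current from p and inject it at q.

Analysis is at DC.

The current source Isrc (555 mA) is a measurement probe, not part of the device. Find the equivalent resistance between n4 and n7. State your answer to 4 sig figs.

R_eq = 5.183 Ω

MNA unknowns: 8 node voltages V₁..V_8
R1: Y=0.02053 on G[8,6]
R2: Y=0.7576 on G[7,5]
R3: Y=0.005650 on G[6,2]
R4: Y=0.0001299 on G[4,2]
R5: Y=0.7812 on G[0,1]
R6: Y=0.01037 on G[1,0]
R7: Y=0.007937 on G[4,5]
R8: Y=0.03788 on G[4,5]
R9: Y=0.01140 on G[7,5]
R10: Y=0.09709 on G[7,0]
R11: Y=0.0003344 on G[6,8]
R12: Y=0.0008621 on G[3,1]
R13: Y=0.5747 on G[4,2]
R14: Y=0.2024 on G[2,7]
R15: Y=0.1513 on G[3,1]
Isrc: z[4]−=0.555, z[7]+=0.555
solve → V1=0.000, V2=-2.127, V3=0.000, V4=-2.876, V5=-0.1617, V6=-2.127, V7=0.000, V8=-2.127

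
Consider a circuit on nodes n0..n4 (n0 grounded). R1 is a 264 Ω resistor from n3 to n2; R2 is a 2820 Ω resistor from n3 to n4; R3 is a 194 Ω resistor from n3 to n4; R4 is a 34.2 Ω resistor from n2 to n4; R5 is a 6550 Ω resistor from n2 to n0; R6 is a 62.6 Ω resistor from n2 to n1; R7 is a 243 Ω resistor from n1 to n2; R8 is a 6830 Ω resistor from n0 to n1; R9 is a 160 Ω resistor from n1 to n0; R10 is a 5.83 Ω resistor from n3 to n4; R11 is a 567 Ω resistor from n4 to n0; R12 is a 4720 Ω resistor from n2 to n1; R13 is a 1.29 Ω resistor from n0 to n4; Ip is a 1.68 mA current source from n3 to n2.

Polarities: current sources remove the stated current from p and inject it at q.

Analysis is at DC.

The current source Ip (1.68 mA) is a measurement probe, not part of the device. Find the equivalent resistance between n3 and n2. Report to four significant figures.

R_eq = 30.80 Ω

Apply KCL at each of the 4 non-ground nodes and solve the resulting linear system.
Node n1: branches {R6, R7, R8, R9, R12} → V_1 = 0.03276
Node n2: branches {R1, R4, R5, R6, R7, R12, Ip} → V_2 = 0.04308
Node n3: branches {R1, R2, R3, R10, Ip} → V_3 = -0.008661
Node n4: branches {R2, R3, R4, R10, R11, R13} → V_4 = -0.0002782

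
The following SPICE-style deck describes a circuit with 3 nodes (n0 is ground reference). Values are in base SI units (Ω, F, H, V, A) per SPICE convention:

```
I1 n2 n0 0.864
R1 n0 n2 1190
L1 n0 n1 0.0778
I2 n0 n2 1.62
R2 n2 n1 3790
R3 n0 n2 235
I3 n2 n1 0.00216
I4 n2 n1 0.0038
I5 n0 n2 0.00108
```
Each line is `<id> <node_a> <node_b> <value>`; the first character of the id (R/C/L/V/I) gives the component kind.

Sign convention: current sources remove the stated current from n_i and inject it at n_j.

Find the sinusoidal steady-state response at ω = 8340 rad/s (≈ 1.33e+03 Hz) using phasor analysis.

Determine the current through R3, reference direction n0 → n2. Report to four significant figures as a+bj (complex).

Apply KCL at each of the 2 non-ground nodes and solve the resulting linear system.
Node n1: branches {L1, R2, I3, I4} → V_1 = 4.418+27.14j
Node n2: branches {I1, R1, I2, R2, R3, I3, I4, I5} → V_2 = 140.4+1.336j

-0.5973-0.005686j A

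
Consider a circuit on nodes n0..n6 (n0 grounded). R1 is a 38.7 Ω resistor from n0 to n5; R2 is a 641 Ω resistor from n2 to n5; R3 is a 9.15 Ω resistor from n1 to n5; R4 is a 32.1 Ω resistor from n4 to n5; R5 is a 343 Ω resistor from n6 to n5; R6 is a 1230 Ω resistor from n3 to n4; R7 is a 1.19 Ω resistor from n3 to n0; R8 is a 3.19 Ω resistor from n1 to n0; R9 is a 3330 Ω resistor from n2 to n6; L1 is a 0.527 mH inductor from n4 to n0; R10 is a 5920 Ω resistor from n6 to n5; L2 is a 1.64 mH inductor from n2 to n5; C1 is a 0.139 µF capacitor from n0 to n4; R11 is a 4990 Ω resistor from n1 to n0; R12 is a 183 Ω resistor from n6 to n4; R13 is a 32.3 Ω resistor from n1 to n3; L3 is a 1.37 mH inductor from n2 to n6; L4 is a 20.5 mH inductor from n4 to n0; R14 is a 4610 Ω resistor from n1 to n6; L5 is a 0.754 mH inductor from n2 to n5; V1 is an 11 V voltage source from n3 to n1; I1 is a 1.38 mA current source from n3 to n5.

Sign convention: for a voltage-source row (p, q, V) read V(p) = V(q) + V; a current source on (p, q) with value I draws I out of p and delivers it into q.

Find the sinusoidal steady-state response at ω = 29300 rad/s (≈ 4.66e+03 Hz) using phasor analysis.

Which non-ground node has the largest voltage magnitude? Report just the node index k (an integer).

MNA unknowns: 6 node voltages V₁..V_6 plus 1 source current (V1)
R1: Y=0.02584+0.000j on G[0,5]
R2: Y=0.001560+0.000j on G[2,5]
R3: Y=0.1093+0.000j on G[1,5]
R4: Y=0.03115+0.000j on G[4,5]
R5: Y=0.002915+0.000j on G[6,5]
R6: Y=0.0008130+0.000j on G[3,4]
R7: Y=0.8403+0.000j on G[3,0]
R8: Y=0.3135+0.000j on G[1,0]
R9: Y=0.0003003+0.000j on G[2,6]
L1: Y=0.000-0.06476j on G[4,0]
R10: Y=0.0001689+0.000j on G[6,5]
L2: Y=0.000-0.02081j on G[2,5]
C1: Y=0.000+0.004073j on G[0,4]
R11: Y=0.0002004+0.000j on G[1,0]
R12: Y=0.005464+0.000j on G[6,4]
R13: Y=0.03096+0.000j on G[1,3]
L3: Y=0.000-0.02491j on G[2,6]
L4: Y=0.000-0.001665j on G[4,0]
R14: Y=0.0002169+0.000j on G[1,6]
L5: Y=0.000-0.04526j on G[2,5]
V1: row V3−V1=11, i_V1 at 3,1
I1: z[3]−=0.00138, z[5]+=0.00138
solve → V1=-7.771-0.04801j, V2=-4.960-0.3334j, V3=3.229-0.04801j, V4=-1.112-2.270j, V5=-5.207-0.5389j, V6=-4.311+0.2195j
aux → i_V1=-3.059+0.03853j

1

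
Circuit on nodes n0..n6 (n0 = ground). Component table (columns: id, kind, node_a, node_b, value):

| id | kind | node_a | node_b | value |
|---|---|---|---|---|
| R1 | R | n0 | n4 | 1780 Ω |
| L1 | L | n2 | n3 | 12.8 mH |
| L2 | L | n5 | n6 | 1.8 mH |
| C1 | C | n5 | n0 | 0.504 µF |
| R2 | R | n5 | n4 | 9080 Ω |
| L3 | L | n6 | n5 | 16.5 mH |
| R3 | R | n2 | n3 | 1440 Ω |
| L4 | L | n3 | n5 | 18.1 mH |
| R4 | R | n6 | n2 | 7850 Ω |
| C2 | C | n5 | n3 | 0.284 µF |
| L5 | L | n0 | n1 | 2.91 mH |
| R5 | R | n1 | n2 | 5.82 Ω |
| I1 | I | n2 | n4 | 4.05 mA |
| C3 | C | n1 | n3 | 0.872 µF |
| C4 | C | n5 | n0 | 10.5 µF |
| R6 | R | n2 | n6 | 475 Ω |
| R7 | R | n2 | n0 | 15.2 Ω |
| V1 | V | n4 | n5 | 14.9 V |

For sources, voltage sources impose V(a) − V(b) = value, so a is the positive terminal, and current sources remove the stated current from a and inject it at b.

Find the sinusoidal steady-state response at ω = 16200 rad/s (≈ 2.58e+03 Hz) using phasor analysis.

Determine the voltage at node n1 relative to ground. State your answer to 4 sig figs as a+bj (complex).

-0.05160-0.02042j V

Element admittances at ω=16200 rad/s:
  Y(R1) = 0.0005618+0.000j S between n0,n4
  Y(L1) = 0.000-0.004823j S between n2,n3
  Y(L2) = 0.000-0.03429j S between n5,n6
  Y(C1) = 0.000+0.008165j S between n5,n0
  Y(R2) = 0.0001101+0.000j S between n5,n4
  Y(L3) = 0.000-0.003741j S between n6,n5
  Y(R3) = 0.0006944+0.000j S between n2,n3
  Y(L4) = 0.000-0.003410j S between n3,n5
  Y(R4) = 0.0001274+0.000j S between n6,n2
  Y(C2) = 0.000+0.004601j S between n5,n3
  Y(L5) = 0.000-0.02121j S between n0,n1
  Y(R5) = 0.1718+0.000j S between n1,n2
  I1: injects 0.00405 A into n4 (from n2)
  Y(C3) = 0.000+0.01413j S between n1,n3
  Y(C4) = 0.000+0.1701j S between n5,n0
  Y(R6) = 0.002105+0.000j S between n2,n6
  Y(R7) = 0.06579+0.000j S between n2,n0
  V1: constraint V(n4)−V(n5) = 14.9
Assemble and solve the 7×7 MNA system:
  V(n1)=-0.05160-0.02042j  V(n2)=-0.05387-0.01462j  V(n3)=-0.04461-0.01736j  V(n4)=14.90+0.02465j  V(n5)=-0.0008213+0.02465j  V(n6)=0.001294+0.02141j
  i(V1)=-0.005961-1.385e-05j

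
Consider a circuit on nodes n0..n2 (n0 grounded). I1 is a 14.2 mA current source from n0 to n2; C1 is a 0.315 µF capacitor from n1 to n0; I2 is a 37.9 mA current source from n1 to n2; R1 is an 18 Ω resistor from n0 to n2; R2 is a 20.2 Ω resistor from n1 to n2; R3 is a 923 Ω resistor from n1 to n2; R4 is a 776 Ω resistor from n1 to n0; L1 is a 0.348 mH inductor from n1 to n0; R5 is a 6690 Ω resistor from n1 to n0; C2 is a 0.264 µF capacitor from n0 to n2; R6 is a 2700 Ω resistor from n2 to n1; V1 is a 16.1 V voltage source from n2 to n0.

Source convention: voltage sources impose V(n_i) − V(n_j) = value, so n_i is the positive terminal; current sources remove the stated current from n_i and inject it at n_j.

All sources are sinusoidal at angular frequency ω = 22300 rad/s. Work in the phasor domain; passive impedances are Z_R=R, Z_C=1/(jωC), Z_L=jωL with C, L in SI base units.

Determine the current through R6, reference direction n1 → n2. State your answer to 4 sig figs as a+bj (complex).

-0.005100+0.002008j A

Apply KCL at each of the 2 non-ground nodes and solve the resulting linear system.
Node n1: branches {C1, I2, R2, R3, R4, L1, R5, R6} → V_1 = 2.331+5.420j
Node n2: branches {I1, I2, R1, R2, R3, C2, R6, V1} → V_2 = 16.10+0.000j
Source currents: i(V1)=-1.544+0.1814j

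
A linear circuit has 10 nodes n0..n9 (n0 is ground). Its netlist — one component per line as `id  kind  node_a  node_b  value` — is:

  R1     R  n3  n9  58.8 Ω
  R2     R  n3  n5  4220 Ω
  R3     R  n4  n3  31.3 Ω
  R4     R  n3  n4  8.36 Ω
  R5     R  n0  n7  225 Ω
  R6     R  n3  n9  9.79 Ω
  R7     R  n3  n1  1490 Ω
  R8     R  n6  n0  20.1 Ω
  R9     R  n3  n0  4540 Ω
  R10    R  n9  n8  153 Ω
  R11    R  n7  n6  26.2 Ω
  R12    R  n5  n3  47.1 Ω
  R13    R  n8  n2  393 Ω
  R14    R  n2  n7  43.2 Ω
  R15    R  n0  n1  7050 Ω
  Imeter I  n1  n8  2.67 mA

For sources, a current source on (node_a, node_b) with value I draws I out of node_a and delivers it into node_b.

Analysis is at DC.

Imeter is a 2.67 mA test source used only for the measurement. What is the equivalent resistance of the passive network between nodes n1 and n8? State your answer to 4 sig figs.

R_eq = 1354. Ω

Apply KCL at each of the 9 non-ground nodes and solve the resulting linear system.
Node n1: branches {R7, R15, Imeter} → V_1 = -3.376
Node n2: branches {R13, R14} → V_2 = 0.04106
Node n3: branches {R1, R2, R3, R4, R6, R7, R9, R12} → V_3 = -0.1109
Node n4: branches {R3, R4} → V_4 = -0.1109
Node n5: branches {R2, R12} → V_5 = -0.1109
Node n6: branches {R8, R11} → V_6 = 0.008389
Node n7: branches {R5, R11, R14} → V_7 = 0.01932
Node n8: branches {R10, R13, Imeter} → V_8 = 0.2388
Node n9: branches {R1, R6, R10} → V_9 = -0.09268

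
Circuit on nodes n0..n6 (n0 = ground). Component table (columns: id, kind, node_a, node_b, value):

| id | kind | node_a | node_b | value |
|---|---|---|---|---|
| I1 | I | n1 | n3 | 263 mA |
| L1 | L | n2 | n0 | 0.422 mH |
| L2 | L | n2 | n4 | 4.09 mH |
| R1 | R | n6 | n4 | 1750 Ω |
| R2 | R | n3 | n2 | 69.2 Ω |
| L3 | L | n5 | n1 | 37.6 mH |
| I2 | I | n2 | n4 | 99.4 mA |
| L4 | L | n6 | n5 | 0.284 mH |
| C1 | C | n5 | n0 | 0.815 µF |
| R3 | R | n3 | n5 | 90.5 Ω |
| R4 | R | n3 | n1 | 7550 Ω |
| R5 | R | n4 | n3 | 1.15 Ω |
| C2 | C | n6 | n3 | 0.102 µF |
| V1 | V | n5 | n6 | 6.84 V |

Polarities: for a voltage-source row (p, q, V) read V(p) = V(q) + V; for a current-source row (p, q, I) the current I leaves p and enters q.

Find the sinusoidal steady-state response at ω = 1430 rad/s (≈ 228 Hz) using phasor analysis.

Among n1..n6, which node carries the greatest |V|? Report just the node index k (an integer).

6

Apply KCL at each of the 6 non-ground nodes and solve the resulting linear system.
Node n1: branches {I1, L3, R4} → V_1 = -21.85-10.69j
Node n2: branches {L1, L2, R2, I2} → V_2 = -0.01531+0.002320j
Node n3: branches {I1, R2, R3, R4, R5, C2} → V_3 = -0.08639+0.6292j
Node n4: branches {L2, R1, I2, R5} → V_4 = -0.1107+0.6122j
Node n5: branches {L3, L4, C1, R3, V1} → V_5 = -21.77+3.299j
Node n6: branches {R1, L4, C2, V1} → V_6 = -28.61+3.299j
Source currents: i(V1)=-0.01667+16.84j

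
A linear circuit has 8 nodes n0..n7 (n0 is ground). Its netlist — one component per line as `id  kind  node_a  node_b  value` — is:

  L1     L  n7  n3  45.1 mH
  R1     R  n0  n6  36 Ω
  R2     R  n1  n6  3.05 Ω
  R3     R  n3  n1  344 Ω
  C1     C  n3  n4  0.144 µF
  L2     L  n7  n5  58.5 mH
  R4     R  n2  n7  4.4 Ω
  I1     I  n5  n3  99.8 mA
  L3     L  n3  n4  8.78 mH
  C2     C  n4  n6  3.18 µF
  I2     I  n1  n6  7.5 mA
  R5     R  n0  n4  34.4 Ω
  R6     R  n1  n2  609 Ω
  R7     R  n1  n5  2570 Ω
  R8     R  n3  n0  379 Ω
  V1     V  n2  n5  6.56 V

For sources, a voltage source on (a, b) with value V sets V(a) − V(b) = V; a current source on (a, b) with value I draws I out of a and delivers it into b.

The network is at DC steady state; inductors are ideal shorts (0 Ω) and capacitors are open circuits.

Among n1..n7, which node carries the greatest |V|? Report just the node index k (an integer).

2

Element admittances at DC:
  L1: short n7↔n3 (DC inductor)
  Y(R1) = 0.02778 S between n0,n6
  Y(R2) = 0.3279 S between n1,n6
  Y(R3) = 0.002907 S between n3,n1
  Y(C1) = 0.000 S between n3,n4
  L2: short n7↔n5 (DC inductor)
  Y(R4) = 0.2273 S between n2,n7
  I1: injects 0.0998 A into n3 (from n5)
  L3: short n3↔n4 (DC inductor)
  Y(C2) = 0.000 S between n4,n6
  I2: injects 0.0075 A into n6 (from n1)
  Y(R5) = 0.02907 S between n0,n4
  Y(R6) = 0.001642 S between n1,n2
  Y(R7) = 0.0003891 S between n1,n5
  Y(R8) = 0.002639 S between n3,n0
  V1: constraint V(n2)−V(n5) = 6.56
Assemble and solve the 11×11 MNA system:
  V(n1)=0.2923  V(n2)=6.305  V(n3)=-0.2545  V(n4)=-0.2545  V(n5)=-0.2545  V(n6)=0.2906  V(n7)=-0.2545
  i(L1)=-0.1095  i(L2)=1.600  i(L3)=-0.007400  i(V1)=-1.501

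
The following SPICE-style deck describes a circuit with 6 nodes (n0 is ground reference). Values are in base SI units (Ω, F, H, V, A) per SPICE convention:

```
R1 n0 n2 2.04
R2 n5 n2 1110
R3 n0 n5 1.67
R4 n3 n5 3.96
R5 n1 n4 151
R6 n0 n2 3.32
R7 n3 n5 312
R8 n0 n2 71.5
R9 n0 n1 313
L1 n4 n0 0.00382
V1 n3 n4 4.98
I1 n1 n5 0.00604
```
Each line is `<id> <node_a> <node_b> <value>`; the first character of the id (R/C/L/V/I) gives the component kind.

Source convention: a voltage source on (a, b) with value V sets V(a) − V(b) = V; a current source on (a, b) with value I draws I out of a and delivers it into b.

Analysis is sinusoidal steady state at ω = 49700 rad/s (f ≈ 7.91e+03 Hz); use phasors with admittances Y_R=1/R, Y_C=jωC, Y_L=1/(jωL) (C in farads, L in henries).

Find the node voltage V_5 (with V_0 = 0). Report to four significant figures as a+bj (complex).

MNA unknowns: 5 node voltages V₁..V_5 plus 1 source current (V1)
R1: Y=0.4902+0.000j on G[0,2]
R2: Y=0.0009009+0.000j on G[5,2]
R3: Y=0.5988+0.000j on G[0,5]
R4: Y=0.2525+0.000j on G[3,5]
R5: Y=0.006623+0.000j on G[1,4]
R6: Y=0.3012+0.000j on G[0,2]
R7: Y=0.003205+0.000j on G[3,5]
R8: Y=0.01399+0.000j on G[0,2]
R9: Y=0.003195+0.000j on G[0,1]
L1: Y=0.000-0.005267j on G[4,0]
V1: row V3−V4=4.98, i_V1 at 3,4
I1: z[1]−=0.00604, z[5]+=0.00604
solve → V1=-3.940-0.09653j, V2=2.486e-05-4.780e-05j, V3=0.05080-0.1431j, V4=-4.929-0.1431j, V5=0.02225-0.04278j
aux → i_V1=-0.007303+0.02565j

0.02225-0.04278j V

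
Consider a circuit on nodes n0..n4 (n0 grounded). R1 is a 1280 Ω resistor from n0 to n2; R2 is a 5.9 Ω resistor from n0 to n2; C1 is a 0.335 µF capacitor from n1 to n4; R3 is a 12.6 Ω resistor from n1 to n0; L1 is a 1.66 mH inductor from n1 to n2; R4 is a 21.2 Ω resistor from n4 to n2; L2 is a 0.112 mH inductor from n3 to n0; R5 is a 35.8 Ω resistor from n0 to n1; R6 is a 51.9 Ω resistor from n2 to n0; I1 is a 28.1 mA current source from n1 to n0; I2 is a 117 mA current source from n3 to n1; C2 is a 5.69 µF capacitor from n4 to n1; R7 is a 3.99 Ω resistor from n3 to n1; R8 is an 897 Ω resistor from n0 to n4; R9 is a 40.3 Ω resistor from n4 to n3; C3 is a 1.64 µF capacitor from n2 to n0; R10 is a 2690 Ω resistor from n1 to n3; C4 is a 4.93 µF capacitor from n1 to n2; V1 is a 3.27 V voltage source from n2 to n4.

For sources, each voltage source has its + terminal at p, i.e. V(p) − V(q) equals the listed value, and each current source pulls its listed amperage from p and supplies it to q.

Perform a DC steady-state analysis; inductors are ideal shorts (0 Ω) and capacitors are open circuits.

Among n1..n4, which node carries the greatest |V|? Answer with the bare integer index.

Apply KCL at each of the 4 non-ground nodes and solve the resulting linear system.
Node n1: branches {C1, R3, L1, R5, I1, I2, C2, R7, R10, C4} → V_1 = 0.3027
Node n2: branches {R1, R2, L1, R4, R6, C3, C4, V1} → V_2 = 0.3027
Node n3: branches {L2, I2, R7, R9, R10} → V_3 = 0.000
Node n4: branches {C1, R4, C2, R8, R9, V1} → V_4 = -2.967
Source currents: i(L1)=-0.01956, i(L2)=-0.1146, i(V1)=-0.2312

4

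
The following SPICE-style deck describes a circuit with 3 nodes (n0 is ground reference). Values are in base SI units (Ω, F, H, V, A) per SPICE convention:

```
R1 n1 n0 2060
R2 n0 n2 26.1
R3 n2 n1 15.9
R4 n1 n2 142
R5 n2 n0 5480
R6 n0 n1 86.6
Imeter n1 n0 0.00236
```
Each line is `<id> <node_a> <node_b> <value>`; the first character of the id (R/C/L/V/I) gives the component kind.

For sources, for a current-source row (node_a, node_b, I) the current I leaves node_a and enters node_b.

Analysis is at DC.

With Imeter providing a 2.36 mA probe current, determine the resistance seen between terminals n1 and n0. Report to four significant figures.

Apply KCL at each of the 2 non-ground nodes and solve the resulting linear system.
Node n1: branches {R1, R3, R4, R6, Imeter} → V_1 = -0.06402
Node n2: branches {R2, R3, R4, R5} → V_2 = -0.04129

R_eq = 27.13 Ω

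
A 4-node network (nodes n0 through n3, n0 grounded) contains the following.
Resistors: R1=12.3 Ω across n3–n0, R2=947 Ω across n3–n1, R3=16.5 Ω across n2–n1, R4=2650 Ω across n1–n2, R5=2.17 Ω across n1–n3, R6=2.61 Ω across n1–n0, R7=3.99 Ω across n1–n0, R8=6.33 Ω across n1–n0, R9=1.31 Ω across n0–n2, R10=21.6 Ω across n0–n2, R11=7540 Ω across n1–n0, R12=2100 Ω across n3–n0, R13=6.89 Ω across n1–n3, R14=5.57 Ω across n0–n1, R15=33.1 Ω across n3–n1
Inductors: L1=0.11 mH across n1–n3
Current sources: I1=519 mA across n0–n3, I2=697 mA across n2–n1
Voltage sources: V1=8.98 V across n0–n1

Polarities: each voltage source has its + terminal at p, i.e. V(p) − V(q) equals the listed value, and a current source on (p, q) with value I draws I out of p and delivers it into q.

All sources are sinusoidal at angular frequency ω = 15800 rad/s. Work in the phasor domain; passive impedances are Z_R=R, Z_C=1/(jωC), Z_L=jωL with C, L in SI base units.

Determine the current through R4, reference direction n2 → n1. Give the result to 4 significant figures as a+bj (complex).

0.002849+0.000j A

MNA unknowns: 3 node voltages V₁..V_3 plus 1 source current (V1)
R1: Y=0.08130+0.000j on G[3,0]
L1: Y=0.000-0.5754j on G[1,3]
I1: z[0]−=0.519, z[3]+=0.519
R2: Y=0.001056+0.000j on G[3,1]
R3: Y=0.06061+0.000j on G[2,1]
R4: Y=0.0003774+0.000j on G[1,2]
R5: Y=0.4608+0.000j on G[1,3]
R6: Y=0.3831+0.000j on G[1,0]
R7: Y=0.2506+0.000j on G[1,0]
R8: Y=0.1580+0.000j on G[1,0]
R9: Y=0.7634+0.000j on G[0,2]
R10: Y=0.04630+0.000j on G[0,2]
R11: Y=0.0001326+0.000j on G[1,0]
R12: Y=0.0004762+0.000j on G[3,0]
R13: Y=0.1451+0.000j on G[1,3]
R14: Y=0.1795+0.000j on G[0,1]
I2: z[2]−=0.697, z[1]+=0.697
R15: Y=0.03021+0.000j on G[3,1]
V1: row V0−V1=8.98, i_V1 at 0,1
solve → V1=-8.980+0.000j, V2=-1.430+0.000j, V3=-7.917+0.8504j
aux → i_V1=-11.05+0.06954j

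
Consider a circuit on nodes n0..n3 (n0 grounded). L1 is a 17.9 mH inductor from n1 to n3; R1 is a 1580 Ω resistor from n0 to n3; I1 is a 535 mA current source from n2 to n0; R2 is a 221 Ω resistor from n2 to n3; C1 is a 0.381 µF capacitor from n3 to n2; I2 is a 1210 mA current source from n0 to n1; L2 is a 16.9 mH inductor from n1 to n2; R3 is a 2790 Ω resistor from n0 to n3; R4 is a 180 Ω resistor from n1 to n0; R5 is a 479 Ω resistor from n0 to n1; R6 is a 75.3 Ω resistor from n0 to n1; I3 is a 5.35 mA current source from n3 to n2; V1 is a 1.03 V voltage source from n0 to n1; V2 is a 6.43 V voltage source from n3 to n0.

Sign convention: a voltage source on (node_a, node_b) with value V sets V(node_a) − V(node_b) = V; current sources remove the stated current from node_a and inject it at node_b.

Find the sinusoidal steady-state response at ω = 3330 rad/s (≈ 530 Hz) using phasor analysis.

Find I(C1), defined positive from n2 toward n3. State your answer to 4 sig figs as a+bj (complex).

0.03528-0.01987j A

Apply KCL at each of the 3 non-ground nodes and solve the resulting linear system.
Node n1: branches {L1, I2, L2, R4, R5, R6, V1} → V_1 = -1.030+0.000j
Node n2: branches {I1, R2, C1, L2, I3} → V_2 = -9.228-27.81j
Node n3: branches {L1, R1, R2, C1, R3, I3, V2} → V_3 = 6.430+0.000j
Source currents: i(V1)=-0.7375-0.02053j, i(V2)=-0.04730-0.02053j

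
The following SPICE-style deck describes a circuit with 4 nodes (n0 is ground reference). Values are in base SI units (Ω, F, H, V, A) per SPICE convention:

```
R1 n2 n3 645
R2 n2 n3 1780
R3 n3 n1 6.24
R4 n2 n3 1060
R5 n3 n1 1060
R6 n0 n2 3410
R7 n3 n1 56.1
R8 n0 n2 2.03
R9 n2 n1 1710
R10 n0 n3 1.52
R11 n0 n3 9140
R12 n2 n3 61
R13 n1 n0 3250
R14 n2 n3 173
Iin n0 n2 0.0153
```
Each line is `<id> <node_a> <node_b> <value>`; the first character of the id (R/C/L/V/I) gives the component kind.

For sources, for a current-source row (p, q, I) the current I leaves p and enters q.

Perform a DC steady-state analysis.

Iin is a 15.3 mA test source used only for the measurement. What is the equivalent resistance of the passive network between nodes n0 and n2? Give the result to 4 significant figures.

R_eq = 1.931 Ω

MNA unknowns: 3 node voltages V₁..V_3
R1: Y=0.001550 on G[2,3]
R2: Y=0.0005618 on G[2,3]
R3: Y=0.1603 on G[3,1]
R4: Y=0.0009434 on G[2,3]
R5: Y=0.0009434 on G[3,1]
R6: Y=0.0002933 on G[0,2]
R7: Y=0.01783 on G[3,1]
R8: Y=0.4926 on G[0,2]
R9: Y=0.0005848 on G[2,1]
R10: Y=0.6579 on G[0,3]
R11: Y=0.0001094 on G[0,3]
R12: Y=0.01639 on G[2,3]
R13: Y=0.0003077 on G[1,0]
R14: Y=0.005780 on G[2,3]
Iin: z[0]−=0.0153, z[2]+=0.0153
solve → V1=0.001205, V2=0.02955, V3=0.001115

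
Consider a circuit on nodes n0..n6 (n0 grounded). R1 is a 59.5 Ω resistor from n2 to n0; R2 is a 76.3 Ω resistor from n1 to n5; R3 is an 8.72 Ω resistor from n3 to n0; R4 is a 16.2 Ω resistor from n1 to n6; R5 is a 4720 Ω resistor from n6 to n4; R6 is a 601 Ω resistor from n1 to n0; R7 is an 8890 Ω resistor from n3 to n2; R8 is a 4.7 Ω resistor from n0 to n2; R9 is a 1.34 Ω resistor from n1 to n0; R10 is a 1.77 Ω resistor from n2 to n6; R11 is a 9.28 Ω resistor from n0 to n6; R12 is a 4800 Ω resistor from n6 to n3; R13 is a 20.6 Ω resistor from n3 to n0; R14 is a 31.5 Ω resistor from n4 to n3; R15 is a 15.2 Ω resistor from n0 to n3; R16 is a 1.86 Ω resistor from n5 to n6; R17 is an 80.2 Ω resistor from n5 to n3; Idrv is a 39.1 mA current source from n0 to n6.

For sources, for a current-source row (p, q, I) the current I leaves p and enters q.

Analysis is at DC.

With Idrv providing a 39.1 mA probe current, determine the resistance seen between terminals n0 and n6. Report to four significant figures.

MNA unknowns: 6 node voltages V₁..V_6
R1: Y=0.01681 on G[2,0]
R2: Y=0.01311 on G[1,5]
R3: Y=0.1147 on G[3,0]
R4: Y=0.06173 on G[1,6]
R5: Y=0.0002119 on G[6,4]
R6: Y=0.001664 on G[1,0]
R7: Y=0.0001125 on G[3,2]
R8: Y=0.2128 on G[0,2]
R9: Y=0.7463 on G[1,0]
R10: Y=0.5650 on G[2,6]
R11: Y=0.1078 on G[0,6]
R12: Y=0.0002083 on G[6,3]
R13: Y=0.04854 on G[3,0]
R14: Y=0.03175 on G[4,3]
R15: Y=0.06579 on G[0,3]
R16: Y=0.5376 on G[5,6]
R17: Y=0.01247 on G[5,3]
Idrv: z[0]−=0.0391, z[6]+=0.0391
solve → V1=0.01008, V2=0.07936, V3=0.005739, V4=0.006441, V5=0.1069, V6=0.1116

R_eq = 2.855 Ω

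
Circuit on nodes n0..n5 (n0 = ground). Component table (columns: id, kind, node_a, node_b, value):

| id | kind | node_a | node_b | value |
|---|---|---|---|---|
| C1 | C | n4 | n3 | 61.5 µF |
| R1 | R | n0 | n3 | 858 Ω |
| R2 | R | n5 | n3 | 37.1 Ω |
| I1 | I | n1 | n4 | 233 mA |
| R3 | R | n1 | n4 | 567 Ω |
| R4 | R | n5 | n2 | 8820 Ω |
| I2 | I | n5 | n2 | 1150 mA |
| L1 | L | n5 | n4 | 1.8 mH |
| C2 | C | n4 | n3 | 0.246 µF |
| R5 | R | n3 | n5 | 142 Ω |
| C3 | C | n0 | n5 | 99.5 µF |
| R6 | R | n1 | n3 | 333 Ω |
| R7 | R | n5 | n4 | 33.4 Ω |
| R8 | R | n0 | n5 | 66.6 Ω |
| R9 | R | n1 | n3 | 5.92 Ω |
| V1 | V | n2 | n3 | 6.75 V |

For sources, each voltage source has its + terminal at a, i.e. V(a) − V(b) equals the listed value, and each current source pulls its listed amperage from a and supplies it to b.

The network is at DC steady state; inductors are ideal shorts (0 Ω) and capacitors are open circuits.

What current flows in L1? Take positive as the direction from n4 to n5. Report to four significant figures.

MNA unknowns: 5 node voltages V₁..V_5 plus 2 source currents (L1, V1)
C1: Y=0.000 on G[4,3]
R1: Y=0.001166 on G[0,3]
R2: Y=0.02695 on G[5,3]
I1: z[1]−=0.233, z[4]+=0.233
R3: Y=0.001764 on G[1,4]
R4: Y=0.0001134 on G[5,2]
I2: z[5]−=1.15, z[2]+=1.15
L1: row V5−V4=0, i_L1 at 5,4
C2: Y=0.000 on G[4,3]
R5: Y=0.007042 on G[3,5]
C3: Y=0.000 on G[0,5]
R6: Y=0.003003 on G[1,3]
R7: Y=0.02994 on G[5,4]
R8: Y=0.01502 on G[0,5]
R9: Y=0.1689 on G[1,3]
V1: row V2−V3=6.75, i_V1 at 2,3
solve → V1=21.48, V2=29.83, V3=23.08, V4=-1.791, V5=-1.791
aux → i_L1=-0.2740, i_V1=1.146

0.2740 A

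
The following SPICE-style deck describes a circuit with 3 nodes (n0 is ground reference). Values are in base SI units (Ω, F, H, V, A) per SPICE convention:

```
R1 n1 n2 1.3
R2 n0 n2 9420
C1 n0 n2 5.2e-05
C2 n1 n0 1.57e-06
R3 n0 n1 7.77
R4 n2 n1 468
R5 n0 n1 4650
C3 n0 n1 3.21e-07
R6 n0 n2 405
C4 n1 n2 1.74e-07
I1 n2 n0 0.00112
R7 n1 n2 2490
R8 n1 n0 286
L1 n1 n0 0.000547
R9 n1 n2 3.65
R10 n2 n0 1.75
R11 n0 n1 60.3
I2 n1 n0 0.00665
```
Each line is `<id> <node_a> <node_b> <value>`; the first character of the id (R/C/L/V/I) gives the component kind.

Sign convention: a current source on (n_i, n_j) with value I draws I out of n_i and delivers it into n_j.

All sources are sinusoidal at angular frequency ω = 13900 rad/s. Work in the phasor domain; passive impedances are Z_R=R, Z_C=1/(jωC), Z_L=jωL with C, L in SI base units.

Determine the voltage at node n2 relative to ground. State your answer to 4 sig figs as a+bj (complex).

Apply KCL at each of the 2 non-ground nodes and solve the resulting linear system.
Node n1: branches {R1, C2, R3, R4, R5, C3, C4, R7, R8, L1, R9, R11, I2} → V_1 = -0.01081+0.002933j
Node n2: branches {R1, R2, C1, R4, R6, C4, I1, R7, R9, R10} → V_2 = -0.005694+0.004427j

-0.005694+0.004427j V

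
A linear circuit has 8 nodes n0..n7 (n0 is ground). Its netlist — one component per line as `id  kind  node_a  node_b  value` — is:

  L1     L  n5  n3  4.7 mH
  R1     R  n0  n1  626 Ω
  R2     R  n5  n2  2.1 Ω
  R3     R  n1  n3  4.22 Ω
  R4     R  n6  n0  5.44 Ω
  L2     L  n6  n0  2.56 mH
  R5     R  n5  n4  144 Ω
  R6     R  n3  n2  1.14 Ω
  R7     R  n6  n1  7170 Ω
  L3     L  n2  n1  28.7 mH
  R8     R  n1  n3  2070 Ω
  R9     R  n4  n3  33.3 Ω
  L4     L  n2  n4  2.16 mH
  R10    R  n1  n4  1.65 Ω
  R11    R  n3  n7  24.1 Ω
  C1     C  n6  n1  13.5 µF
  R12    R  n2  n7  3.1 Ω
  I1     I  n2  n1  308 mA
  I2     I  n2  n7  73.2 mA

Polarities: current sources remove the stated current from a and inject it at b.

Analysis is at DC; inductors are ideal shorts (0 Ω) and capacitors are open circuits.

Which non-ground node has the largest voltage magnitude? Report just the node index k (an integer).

MNA unknowns: 7 node voltages V₁..V_7 plus 4 source currents (L1, L2, L3, L4)
L1: row V5−V3=0, i_L1 at 5,3
R1: Y=0.001597 on G[0,1]
R2: Y=0.4762 on G[5,2]
R3: Y=0.2370 on G[1,3]
R4: Y=0.1838 on G[6,0]
L2: row V6−V0=0, i_L2 at 6,0
R5: Y=0.006944 on G[5,4]
R6: Y=0.8772 on G[3,2]
R7: Y=0.0001395 on G[6,1]
L3: row V2−V1=0, i_L3 at 2,1
R8: Y=0.0004831 on G[1,3]
R9: Y=0.03003 on G[4,3]
L4: row V2−V4=0, i_L4 at 2,4
R10: Y=0.6061 on G[1,4]
R11: Y=0.04149 on G[3,7]
C1: Y=0.000 on G[6,1]
R12: Y=0.3226 on G[2,7]
I1: z[2]−=0.308, z[1]+=0.308
I2: z[2]−=0.0732, z[7]+=0.0732
solve → V1=0.000, V2=0.000, V3=0.005012, V4=0.000, V5=0.005012, V6=0.000, V7=0.2016
aux → i_L1=-0.002421, i_L2=0.000, i_L3=-0.3092, i_L4=-0.0001853

7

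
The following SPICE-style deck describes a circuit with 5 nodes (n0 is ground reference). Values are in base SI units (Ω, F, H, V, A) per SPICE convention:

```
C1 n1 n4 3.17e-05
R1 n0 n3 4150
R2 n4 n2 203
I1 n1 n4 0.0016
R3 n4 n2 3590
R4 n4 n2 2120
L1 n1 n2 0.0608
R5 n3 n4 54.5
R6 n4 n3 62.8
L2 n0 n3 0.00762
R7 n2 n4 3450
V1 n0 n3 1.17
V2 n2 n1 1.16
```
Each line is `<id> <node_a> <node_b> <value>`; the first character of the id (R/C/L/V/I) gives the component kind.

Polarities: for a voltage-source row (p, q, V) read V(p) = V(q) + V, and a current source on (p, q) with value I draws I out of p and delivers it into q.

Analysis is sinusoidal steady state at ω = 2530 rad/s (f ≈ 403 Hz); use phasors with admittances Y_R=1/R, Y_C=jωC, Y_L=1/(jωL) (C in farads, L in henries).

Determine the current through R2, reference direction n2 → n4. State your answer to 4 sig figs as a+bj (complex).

MNA unknowns: 4 node voltages V₁..V_4 plus 2 source currents (V1, V2)
C1: Y=0.000+0.08020j on G[1,4]
R1: Y=0.0002410+0.000j on G[0,3]
R2: Y=0.004926+0.000j on G[4,2]
I1: z[1]−=0.0016, z[4]+=0.0016
R3: Y=0.0002786+0.000j on G[4,2]
R4: Y=0.0004717+0.000j on G[4,2]
L1: Y=0.000-0.006501j on G[1,2]
R5: Y=0.01835+0.000j on G[3,4]
R6: Y=0.01592+0.000j on G[4,3]
L2: Y=0.000-0.05187j on G[0,3]
R7: Y=0.0002899+0.000j on G[2,4]
V1: row V0−V3=1.17, i_V1 at 0,3
V2: row V2−V1=1.16, i_V2 at 2,1
solve → V1=-1.178+0.1057j, V2=-0.01786+0.1057j, V3=-1.170+0.000j, V4=-1.170+0.000j
aux → i_V1=-0.0002819+0.06069j, i_V2=-0.006874+0.006911j

0.005676+0.0005205j A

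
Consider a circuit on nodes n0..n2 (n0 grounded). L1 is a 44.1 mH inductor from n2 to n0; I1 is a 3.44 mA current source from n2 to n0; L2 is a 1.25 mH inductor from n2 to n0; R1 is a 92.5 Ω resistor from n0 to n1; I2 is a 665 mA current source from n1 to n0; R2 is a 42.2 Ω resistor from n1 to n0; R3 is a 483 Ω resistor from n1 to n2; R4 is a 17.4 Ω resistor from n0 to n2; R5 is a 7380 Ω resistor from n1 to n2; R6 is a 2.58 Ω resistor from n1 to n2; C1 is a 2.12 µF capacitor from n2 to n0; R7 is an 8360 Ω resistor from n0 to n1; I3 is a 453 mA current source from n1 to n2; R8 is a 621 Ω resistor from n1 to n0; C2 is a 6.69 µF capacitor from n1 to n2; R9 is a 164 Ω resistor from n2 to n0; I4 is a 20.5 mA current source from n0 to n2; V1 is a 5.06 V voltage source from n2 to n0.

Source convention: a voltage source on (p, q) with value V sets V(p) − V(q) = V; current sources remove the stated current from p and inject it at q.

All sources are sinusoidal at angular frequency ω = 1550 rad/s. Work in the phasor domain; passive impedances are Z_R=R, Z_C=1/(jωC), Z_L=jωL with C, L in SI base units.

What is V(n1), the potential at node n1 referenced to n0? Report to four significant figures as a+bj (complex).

2.007+0.07430j V

Element admittances at ω=1550 rad/s:
  Y(L1) = 0.000-0.01463j S between n2,n0
  I1: injects 0.00344 A into n0 (from n2)
  Y(L2) = 0.000-0.5161j S between n2,n0
  Y(R1) = 0.01081+0.000j S between n0,n1
  I2: injects 0.665 A into n0 (from n1)
  Y(R2) = 0.02370+0.000j S between n1,n0
  Y(R3) = 0.002070+0.000j S between n1,n2
  Y(R4) = 0.05747+0.000j S between n0,n2
  Y(R5) = 0.0001355+0.000j S between n1,n2
  Y(R6) = 0.3876+0.000j S between n1,n2
  Y(C1) = 0.000+0.003286j S between n2,n0
  Y(R7) = 0.0001196+0.000j S between n0,n1
  I3: injects 0.453 A into n2 (from n1)
  Y(R8) = 0.001610+0.000j S between n1,n0
  Y(C2) = 0.000+0.01037j S between n1,n2
  Y(R9) = 0.006098+0.000j S between n2,n0
  I4: injects 0.0205 A into n2 (from n0)
  V1: constraint V(n2)−V(n0) = 5.06
Assemble and solve the 3×3 MNA system:
  V(n1)=2.007+0.07430j  V(n2)=5.060+0.000j
  i(V1)=-1.042+2.666j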